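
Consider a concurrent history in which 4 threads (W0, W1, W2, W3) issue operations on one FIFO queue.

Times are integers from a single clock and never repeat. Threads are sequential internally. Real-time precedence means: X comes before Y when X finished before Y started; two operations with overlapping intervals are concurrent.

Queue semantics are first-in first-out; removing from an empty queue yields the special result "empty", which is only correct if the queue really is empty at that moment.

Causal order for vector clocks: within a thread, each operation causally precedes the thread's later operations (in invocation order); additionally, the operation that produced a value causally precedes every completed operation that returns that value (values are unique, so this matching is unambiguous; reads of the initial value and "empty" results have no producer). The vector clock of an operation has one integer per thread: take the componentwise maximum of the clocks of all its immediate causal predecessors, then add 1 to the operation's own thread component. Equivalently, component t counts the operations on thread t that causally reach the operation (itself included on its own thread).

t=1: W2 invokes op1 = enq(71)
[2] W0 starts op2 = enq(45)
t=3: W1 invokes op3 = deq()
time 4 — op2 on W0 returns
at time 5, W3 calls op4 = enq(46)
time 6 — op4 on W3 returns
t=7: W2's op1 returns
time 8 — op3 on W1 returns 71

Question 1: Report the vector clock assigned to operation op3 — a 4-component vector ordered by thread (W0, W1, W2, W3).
Answer: (0, 1, 1, 0)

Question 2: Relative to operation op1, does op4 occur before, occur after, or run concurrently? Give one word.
Answer: concurrent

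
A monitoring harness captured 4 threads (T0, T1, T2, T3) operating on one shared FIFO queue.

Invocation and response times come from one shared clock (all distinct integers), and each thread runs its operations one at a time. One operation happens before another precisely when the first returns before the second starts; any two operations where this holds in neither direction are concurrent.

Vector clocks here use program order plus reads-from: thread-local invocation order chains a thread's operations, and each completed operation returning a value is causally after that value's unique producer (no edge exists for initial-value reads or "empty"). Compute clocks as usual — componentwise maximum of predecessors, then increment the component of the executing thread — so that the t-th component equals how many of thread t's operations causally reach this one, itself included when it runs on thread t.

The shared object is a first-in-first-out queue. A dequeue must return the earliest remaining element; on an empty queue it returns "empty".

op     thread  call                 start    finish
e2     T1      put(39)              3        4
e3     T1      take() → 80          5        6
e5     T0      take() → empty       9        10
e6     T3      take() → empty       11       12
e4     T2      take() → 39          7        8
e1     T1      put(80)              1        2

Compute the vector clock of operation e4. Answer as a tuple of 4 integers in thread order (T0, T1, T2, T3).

(0, 2, 1, 0)

e6, invoked 11, has no incoming edges; only T3's bump applies → (0, 0, 0, 1)
e1, invoked 1, has no incoming edges; only T1's bump applies → (0, 1, 0, 0)
e5, invoked 9, has no incoming edges; only T0's bump applies → (1, 0, 0, 0)
VC(e2, invoked at 3): max of VC(e1)=(0, 1, 0, 0), then +1 on thread T1 → (0, 2, 0, 0)
VC(e4, invoked at 7): max of VC(e2)=(0, 2, 0, 0), then +1 on thread T2 → (0, 2, 1, 0)
VC(e3, invoked at 5): max of VC(e1)=(0, 1, 0, 0), VC(e2)=(0, 2, 0, 0), then +1 on thread T1 → (0, 3, 0, 0)
target: VC(e4) = (0, 2, 1, 0)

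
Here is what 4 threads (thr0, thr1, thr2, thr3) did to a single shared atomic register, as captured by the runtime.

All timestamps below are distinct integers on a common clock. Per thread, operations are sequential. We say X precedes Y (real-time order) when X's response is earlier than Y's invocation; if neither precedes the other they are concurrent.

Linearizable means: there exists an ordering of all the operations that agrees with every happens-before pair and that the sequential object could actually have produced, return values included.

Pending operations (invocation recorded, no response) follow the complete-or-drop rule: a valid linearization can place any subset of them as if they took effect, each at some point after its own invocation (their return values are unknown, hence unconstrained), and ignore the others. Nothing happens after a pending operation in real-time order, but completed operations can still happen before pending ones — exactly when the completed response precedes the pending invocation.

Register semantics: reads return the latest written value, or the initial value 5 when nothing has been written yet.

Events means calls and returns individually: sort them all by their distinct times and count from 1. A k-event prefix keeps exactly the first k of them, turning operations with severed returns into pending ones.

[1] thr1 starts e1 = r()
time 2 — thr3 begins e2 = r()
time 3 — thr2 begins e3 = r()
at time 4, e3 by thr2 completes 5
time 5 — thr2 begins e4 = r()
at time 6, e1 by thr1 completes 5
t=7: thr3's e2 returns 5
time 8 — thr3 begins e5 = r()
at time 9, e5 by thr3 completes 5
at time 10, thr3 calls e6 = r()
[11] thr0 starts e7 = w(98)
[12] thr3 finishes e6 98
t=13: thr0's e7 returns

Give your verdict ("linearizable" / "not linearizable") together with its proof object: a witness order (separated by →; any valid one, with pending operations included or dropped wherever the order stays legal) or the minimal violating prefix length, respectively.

linearizable — witness: e1 → e2 → e3 → e4 → e5 → e7 → e6

1. e1 r() → 5, leaving value 5
2. e2 r() → 5, leaving value 5
3. e3 r() → 5, leaving value 5
4. e4 r() (pending, included), leaving value 5
5. e5 r() → 5, leaving value 5
6. e7 w(98), leaving value 98
7. e6 r() → 98, leaving value 98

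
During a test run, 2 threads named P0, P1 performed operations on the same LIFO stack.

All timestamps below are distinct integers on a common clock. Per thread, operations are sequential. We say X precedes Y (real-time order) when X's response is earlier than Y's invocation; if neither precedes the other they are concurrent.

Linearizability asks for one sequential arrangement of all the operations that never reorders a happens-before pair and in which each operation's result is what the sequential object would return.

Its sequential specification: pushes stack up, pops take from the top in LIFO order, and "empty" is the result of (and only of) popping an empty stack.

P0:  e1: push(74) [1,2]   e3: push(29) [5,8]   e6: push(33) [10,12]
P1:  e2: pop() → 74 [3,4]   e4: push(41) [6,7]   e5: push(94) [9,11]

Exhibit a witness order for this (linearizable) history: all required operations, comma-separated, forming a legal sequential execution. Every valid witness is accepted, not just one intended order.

e1, e2, e3, e4, e5, e6

step 1: e1 push(74) — stack <74>
step 2: e2 pop() → 74 — stack <>
step 3: e3 push(29) — stack <29>
step 4: e4 push(41) — stack <29,41>
step 5: e5 push(94) — stack <29,41,94>
step 6: e6 push(33) — stack <29,41,94,33>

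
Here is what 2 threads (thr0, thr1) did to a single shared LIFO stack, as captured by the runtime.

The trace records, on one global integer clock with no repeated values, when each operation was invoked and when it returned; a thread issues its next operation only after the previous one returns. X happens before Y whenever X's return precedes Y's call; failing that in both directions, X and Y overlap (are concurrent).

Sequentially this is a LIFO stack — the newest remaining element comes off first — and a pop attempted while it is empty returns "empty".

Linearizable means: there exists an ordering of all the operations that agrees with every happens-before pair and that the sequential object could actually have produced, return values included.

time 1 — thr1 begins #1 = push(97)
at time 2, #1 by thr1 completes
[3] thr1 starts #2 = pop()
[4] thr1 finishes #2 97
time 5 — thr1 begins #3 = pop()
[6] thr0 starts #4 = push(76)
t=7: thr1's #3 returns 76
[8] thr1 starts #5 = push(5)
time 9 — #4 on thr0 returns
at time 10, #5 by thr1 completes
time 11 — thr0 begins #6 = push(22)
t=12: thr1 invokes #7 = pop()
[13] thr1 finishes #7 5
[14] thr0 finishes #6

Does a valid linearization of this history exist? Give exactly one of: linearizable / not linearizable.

one valid linearization: #1, #2, #4, #3, #5, #7, #6
after step 1 (#1 push(97)): stack <97>
after step 2 (#2 pop() → 97): stack <>
after step 3 (#4 push(76)): stack <76>
after step 4 (#3 pop() → 76): stack <>
after step 5 (#5 push(5)): stack <5>
after step 6 (#7 pop() → 5): stack <>
after step 7 (#6 push(22)): stack <22>

linearizable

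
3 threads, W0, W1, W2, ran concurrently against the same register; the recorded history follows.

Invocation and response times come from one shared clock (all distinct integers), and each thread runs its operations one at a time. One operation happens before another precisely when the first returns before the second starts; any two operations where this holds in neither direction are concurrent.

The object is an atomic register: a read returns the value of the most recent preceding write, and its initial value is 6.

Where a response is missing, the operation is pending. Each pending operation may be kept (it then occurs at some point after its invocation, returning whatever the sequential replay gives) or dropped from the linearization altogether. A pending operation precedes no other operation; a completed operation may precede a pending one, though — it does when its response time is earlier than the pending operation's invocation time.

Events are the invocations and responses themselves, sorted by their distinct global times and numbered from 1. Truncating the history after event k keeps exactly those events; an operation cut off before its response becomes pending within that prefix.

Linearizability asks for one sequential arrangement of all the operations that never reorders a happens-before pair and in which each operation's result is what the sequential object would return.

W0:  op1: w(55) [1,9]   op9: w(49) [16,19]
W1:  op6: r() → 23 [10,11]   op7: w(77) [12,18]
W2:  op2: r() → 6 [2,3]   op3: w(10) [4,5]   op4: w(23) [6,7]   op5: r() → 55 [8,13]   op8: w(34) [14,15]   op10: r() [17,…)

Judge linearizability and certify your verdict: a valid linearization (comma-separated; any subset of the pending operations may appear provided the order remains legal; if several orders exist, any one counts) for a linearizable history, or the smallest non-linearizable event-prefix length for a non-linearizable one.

not linearizable — minimal violating prefix: 13 events

the violation lands at event 13, op5's response at time 13: events 1..12 linearize, events 1..13 do not
no legal order exists: 9 real-time-consistent candidates over 6 completed register operations, all rejected
including or dropping the 1 pending operation (op7) in any combination fails
take op1, op2, op3, op4, op5, op6 (pending dropped): step 2 already fails, because op2 r() → 6 cannot occur there
take op1, op2, op3, op4, op6, op5 (pending dropped): step 2 already fails, because op2 r() → 6 cannot occur there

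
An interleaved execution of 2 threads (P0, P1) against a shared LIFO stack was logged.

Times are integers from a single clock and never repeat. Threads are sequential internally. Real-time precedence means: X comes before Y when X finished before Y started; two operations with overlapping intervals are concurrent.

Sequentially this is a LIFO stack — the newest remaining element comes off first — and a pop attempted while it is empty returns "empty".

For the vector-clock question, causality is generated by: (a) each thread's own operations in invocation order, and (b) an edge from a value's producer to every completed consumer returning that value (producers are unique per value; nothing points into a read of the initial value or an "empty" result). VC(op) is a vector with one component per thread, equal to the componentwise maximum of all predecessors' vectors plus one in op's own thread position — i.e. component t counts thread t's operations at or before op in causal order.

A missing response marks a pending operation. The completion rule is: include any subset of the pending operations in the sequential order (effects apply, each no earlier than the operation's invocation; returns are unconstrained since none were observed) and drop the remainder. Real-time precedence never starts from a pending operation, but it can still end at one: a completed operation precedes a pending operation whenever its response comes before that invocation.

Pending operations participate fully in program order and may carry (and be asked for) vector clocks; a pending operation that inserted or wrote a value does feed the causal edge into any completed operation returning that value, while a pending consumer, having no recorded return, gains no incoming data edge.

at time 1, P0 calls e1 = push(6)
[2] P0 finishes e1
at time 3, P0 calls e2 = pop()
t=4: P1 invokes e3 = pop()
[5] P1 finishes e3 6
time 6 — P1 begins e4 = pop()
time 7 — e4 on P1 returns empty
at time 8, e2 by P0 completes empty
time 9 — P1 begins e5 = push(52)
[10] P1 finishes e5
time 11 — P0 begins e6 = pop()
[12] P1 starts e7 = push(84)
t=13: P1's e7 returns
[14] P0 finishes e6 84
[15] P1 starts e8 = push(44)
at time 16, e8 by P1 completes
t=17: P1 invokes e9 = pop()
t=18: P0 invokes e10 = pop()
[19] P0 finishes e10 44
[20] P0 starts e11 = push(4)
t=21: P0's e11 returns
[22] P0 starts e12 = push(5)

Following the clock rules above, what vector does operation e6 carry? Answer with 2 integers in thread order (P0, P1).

(3, 4)

VC(e1, invoked at 1): no causal predecessors; +1 on P0 → (1, 0)
from VC(e1)=(1, 0), e3 (invoked 4) maxes components and bumps P1 → (1, 1)
from VC(e1)=(1, 0), e2 (invoked 3) maxes components and bumps P0 → (2, 0)
from VC(e3)=(1, 1), e4 (invoked 6) maxes components and bumps P1 → (1, 2)
from VC(e4)=(1, 2), e5 (invoked 9) maxes components and bumps P1 → (1, 3)
from VC(e5)=(1, 3), e7 (invoked 12) maxes components and bumps P1 → (1, 4)
from VC(e7)=(1, 4), e8 (invoked 15) maxes components and bumps P1 → (1, 5)
from VC(e8)=(1, 5), e9 (invoked 17) maxes components and bumps P1 → (1, 6)
from VC(e2)=(2, 0), VC(e7)=(1, 4), e6 (invoked 11) maxes components and bumps P0 → (3, 4)
from VC(e6)=(3, 4), VC(e8)=(1, 5), e10 (invoked 18) maxes components and bumps P0 → (4, 5)
from VC(e10)=(4, 5), e11 (invoked 20) maxes components and bumps P0 → (5, 5)
from VC(e11)=(5, 5), e12 (invoked 22) maxes components and bumps P0 → (6, 5)
target: VC(e6) = (3, 4)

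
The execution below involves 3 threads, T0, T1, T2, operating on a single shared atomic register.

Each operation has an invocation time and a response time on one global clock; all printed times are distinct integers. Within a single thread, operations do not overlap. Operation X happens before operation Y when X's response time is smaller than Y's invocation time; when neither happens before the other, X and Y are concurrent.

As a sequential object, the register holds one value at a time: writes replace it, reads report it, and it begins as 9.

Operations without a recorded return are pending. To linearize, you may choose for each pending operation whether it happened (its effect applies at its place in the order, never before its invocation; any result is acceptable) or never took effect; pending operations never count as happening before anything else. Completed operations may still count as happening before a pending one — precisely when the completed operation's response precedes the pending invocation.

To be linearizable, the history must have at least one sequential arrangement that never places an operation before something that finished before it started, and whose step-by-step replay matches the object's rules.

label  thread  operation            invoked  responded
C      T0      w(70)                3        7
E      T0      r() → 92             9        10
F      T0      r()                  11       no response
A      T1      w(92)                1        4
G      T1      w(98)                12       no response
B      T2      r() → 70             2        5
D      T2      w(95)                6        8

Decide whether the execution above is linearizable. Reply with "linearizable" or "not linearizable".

the violation lands at event 10, E's response at time 10: events 1..9 linearize, events 1..10 do not
real-time-consistent orders of the 5 completed operations: 8 — all fail the atomic register replay
sample order A, B, C, D, E stalls at step 2 — B r() → 70 has no legal effect
sample order A, B, D, C, E stalls at step 2 — B r() → 70 has no legal effect

not linearizable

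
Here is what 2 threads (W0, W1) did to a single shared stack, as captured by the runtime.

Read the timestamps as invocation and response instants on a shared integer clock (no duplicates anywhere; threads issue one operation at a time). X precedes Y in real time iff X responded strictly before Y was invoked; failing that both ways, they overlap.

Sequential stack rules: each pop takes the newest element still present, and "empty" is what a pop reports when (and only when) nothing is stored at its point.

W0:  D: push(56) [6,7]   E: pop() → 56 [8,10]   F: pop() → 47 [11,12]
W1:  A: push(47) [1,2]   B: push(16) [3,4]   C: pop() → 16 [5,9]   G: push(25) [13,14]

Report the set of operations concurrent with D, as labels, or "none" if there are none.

C

D spans [6,7]; an op avoiding the whole window 6..7 is ordered, any other is concurrent
A [1,2]: before
B [3,4]: before
C [5,9]: concurrent
E [8,10]: after
F [11,12]: after
G [13,14]: after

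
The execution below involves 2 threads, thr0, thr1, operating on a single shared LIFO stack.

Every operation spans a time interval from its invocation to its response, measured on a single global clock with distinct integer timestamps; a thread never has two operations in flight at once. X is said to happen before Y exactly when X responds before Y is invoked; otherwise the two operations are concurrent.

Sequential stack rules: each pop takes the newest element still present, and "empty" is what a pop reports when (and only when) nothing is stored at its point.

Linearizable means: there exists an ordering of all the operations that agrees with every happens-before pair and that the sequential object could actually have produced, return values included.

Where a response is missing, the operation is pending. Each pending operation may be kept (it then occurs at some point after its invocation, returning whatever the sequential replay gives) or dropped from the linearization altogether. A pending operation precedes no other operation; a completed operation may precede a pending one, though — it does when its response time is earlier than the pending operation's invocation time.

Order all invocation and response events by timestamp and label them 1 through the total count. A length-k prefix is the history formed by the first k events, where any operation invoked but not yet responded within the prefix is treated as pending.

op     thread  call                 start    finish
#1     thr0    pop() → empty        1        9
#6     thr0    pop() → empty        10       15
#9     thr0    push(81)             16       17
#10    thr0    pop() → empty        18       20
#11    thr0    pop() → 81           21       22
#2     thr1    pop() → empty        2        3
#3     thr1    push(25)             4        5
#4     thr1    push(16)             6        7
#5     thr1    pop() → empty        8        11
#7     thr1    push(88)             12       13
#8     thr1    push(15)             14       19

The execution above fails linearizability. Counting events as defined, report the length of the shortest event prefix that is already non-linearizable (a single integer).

11

events 1..10 are still linearizable — one witness is #1, #2, #3, #4:
step 1: #1 pop() → empty — stack <>
step 2: #2 pop() → empty — stack <>
step 3: #3 push(25) — stack <25>
step 4: #4 push(16) — stack <25,16>
at event 11 (#5's time-11 response) nothing linearizes any more
no completion choice of the 1 pending operation (#6) rescues it — every subset was tried
for example #1, #2, #3, #4, #5 (pending dropped) fails at step 5: #5 pop() → empty is not legal there
for example #2, #1, #3, #4, #5 (pending dropped) fails at step 5: #5 pop() → empty is not legal there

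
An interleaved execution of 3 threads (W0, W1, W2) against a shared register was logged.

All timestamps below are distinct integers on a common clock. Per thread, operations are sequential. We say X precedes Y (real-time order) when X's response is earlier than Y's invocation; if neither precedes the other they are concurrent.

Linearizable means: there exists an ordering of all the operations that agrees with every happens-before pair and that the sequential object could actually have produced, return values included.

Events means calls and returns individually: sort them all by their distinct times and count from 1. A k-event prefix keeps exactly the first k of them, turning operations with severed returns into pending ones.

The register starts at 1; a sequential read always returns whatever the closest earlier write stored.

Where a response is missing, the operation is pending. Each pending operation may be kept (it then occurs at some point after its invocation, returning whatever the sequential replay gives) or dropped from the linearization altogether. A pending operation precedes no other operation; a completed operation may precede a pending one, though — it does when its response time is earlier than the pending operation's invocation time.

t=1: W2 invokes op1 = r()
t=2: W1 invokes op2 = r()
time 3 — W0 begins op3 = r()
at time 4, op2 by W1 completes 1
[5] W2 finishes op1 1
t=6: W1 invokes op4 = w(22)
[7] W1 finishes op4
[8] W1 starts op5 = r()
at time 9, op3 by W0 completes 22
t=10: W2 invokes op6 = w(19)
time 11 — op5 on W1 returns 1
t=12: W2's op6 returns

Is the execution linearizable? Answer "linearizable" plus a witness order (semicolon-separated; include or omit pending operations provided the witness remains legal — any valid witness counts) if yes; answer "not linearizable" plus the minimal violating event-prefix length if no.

not linearizable — minimal violating prefix: 11 events

prefix check: 1..10 passes, 1..11 fails once op5's time-11 response joins
5 completed operations, 10 real-time-consistent orders — every register replay fails
completion choices over the 1 pending operation (op6) were checked; none helps
take op1, op2, op3, op4, op5 (pending dropped): step 3 already fails, because op3 r() → 22 cannot occur there
take op1, op2, op4, op3, op5 (pending dropped): step 5 already fails, because op5 r() → 1 cannot occur there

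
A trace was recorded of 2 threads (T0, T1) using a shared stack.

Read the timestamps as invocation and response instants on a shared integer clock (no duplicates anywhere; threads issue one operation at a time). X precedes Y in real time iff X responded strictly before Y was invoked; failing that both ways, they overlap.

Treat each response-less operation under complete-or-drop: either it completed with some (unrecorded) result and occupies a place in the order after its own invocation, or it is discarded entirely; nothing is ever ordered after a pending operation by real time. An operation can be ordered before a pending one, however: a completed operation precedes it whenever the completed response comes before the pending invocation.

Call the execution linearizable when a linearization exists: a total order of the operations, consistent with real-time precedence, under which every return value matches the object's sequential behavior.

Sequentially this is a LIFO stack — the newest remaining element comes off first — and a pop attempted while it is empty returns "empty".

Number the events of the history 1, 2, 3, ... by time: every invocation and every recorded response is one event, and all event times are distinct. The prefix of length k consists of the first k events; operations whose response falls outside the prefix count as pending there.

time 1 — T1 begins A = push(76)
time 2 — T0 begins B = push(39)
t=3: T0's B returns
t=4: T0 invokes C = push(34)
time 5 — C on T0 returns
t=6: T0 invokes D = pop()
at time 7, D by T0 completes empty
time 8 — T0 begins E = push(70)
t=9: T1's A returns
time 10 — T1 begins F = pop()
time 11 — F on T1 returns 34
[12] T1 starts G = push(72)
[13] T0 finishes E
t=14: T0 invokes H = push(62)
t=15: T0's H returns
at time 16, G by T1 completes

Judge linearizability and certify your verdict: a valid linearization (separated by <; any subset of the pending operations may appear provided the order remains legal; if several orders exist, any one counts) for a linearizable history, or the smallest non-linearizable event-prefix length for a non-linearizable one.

not linearizable — minimal violating prefix: 7 events

the violation lands at event 7, D's response at time 7: events 1..6 linearize, events 1..7 do not
exactly one order of the 3 completed ops respects real time; the stack replay fails
including or dropping the 1 pending operation (A) in any combination fails
take B, C, D (pending dropped): step 3 already fails, because D pop() → empty cannot occur there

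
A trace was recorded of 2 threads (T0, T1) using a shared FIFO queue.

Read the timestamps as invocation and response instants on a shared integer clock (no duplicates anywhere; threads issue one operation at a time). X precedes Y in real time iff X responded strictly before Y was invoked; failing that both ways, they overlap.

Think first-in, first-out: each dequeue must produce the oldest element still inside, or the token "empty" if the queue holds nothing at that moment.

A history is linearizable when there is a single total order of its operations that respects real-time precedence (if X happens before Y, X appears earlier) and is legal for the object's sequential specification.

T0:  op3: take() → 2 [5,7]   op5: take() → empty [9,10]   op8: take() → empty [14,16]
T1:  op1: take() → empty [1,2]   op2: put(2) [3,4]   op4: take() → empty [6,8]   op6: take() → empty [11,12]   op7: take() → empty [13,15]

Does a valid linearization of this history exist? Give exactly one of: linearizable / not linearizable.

one valid linearization: op1, op2, op3, op4, op5, op6, op7, op8
1. op1 take() → empty, leaving queue <>
2. op2 put(2), leaving queue <2>
3. op3 take() → 2, leaving queue <>
4. op4 take() → empty, leaving queue <>
5. op5 take() → empty, leaving queue <>
6. op6 take() → empty, leaving queue <>
7. op7 take() → empty, leaving queue <>
8. op8 take() → empty, leaving queue <>

linearizable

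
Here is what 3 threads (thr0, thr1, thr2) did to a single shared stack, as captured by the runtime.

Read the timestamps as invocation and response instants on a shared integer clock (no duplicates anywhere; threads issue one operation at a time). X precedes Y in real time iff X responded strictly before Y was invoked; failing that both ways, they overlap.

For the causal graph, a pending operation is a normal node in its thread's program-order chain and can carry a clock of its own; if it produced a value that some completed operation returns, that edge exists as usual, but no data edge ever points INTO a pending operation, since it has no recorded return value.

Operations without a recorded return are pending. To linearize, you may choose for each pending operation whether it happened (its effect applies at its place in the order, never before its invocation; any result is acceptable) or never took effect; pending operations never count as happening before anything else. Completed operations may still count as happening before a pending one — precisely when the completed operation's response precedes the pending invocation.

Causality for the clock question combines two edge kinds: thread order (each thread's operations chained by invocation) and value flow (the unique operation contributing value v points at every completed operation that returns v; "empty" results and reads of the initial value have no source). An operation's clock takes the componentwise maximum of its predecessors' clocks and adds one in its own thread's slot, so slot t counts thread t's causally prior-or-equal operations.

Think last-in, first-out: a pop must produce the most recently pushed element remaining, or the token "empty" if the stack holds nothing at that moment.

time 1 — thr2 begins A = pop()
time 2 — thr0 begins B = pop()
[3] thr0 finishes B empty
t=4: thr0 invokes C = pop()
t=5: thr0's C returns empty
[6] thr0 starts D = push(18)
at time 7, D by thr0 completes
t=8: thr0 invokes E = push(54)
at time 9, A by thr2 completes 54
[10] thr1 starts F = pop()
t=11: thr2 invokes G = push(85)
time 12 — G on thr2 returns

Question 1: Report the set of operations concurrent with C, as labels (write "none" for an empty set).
Answer: A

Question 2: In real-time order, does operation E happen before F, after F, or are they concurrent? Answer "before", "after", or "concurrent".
Answer: concurrent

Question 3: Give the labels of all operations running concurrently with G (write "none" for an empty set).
Answer: E, F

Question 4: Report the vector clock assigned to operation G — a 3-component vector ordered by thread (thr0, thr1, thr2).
Answer: (4, 0, 2)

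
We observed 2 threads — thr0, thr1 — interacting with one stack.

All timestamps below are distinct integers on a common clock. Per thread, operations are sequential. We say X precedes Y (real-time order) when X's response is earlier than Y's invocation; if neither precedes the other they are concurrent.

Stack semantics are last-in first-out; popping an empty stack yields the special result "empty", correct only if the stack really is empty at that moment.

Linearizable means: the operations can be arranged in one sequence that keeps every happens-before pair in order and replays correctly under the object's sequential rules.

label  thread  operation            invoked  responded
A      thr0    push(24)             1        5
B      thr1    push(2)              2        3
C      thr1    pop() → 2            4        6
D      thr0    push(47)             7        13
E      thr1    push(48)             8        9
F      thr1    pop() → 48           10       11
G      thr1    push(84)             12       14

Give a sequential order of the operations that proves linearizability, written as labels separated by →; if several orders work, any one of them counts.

1. A push(24), leaving stack <24>
2. B push(2), leaving stack <24,2>
3. C pop() → 2, leaving stack <24>
4. D push(47), leaving stack <24,47>
5. E push(48), leaving stack <24,47,48>
6. F pop() → 48, leaving stack <24,47>
7. G push(84), leaving stack <24,47,84>

A → B → C → D → E → F → G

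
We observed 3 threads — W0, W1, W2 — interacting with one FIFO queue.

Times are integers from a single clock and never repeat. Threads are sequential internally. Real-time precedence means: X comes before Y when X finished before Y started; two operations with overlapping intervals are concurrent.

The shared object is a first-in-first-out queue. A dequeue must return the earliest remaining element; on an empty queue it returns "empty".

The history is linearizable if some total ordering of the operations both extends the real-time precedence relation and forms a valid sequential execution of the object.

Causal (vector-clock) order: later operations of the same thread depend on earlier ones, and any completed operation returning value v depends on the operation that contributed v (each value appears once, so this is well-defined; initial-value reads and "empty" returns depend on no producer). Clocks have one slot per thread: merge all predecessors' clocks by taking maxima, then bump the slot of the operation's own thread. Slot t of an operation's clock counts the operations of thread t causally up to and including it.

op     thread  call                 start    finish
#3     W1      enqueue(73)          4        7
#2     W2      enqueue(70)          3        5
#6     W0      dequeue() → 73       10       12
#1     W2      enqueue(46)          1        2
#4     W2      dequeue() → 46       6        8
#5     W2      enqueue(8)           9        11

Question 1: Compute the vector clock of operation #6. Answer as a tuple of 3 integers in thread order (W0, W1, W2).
(1, 1, 0)

#1 (invocation 1): nothing precedes it; W2's component alone gives (0, 0, 1)
#3 (invocation 4): nothing precedes it; W1's component alone gives (0, 1, 0)
invoked at 3, #2 merges VC(#1)=(0, 0, 1) and bumps W2's slot → (0, 0, 2)
invoked at 10, #6 merges VC(#3)=(0, 1, 0) and bumps W0's slot → (1, 1, 0)
invoked at 6, #4 merges VC(#1)=(0, 0, 1), VC(#2)=(0, 0, 2) and bumps W2's slot → (0, 0, 3)
invoked at 9, #5 merges VC(#4)=(0, 0, 3) and bumps W2's slot → (0, 0, 4)
target: VC(#6) = (1, 1, 0)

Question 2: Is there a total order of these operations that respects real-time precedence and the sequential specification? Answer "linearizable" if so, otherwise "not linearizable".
linearizable

one valid linearization: #1, #3, #2, #4, #5, #6
1. #1 enqueue(46), leaving queue <46>
2. #3 enqueue(73), leaving queue <46,73>
3. #2 enqueue(70), leaving queue <46,73,70>
4. #4 dequeue() → 46, leaving queue <73,70>
5. #5 enqueue(8), leaving queue <73,70,8>
6. #6 dequeue() → 73, leaving queue <70,8>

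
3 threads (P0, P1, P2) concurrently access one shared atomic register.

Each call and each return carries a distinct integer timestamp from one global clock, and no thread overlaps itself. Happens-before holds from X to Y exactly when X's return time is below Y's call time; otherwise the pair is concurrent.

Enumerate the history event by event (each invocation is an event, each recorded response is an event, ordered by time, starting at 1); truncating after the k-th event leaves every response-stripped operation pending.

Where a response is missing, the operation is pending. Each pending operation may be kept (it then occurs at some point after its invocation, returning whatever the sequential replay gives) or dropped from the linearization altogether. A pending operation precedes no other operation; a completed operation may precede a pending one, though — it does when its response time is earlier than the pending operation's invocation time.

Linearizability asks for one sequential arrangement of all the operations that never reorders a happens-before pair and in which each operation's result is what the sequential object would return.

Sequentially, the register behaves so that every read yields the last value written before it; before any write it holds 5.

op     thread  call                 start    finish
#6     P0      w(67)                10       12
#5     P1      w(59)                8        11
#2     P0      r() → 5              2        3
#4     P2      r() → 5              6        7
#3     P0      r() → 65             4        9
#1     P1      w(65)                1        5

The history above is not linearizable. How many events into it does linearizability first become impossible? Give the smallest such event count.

7

events 1..6 are linearizable, e.g. via #2, #1:
step 1: #2 r() → 5 — value 5
step 2: #1 w(65) — value 65
with event 7 included (#4 responding at time 7), all real-time-consistent orders fail
including or dropping the 1 pending operation (#3) in any combination fails
take #1, #2, #4 (pending dropped): step 2 already fails, because #2 r() → 5 cannot occur there
take #2, #1, #4 (pending dropped): step 3 already fails, because #4 r() → 5 cannot occur there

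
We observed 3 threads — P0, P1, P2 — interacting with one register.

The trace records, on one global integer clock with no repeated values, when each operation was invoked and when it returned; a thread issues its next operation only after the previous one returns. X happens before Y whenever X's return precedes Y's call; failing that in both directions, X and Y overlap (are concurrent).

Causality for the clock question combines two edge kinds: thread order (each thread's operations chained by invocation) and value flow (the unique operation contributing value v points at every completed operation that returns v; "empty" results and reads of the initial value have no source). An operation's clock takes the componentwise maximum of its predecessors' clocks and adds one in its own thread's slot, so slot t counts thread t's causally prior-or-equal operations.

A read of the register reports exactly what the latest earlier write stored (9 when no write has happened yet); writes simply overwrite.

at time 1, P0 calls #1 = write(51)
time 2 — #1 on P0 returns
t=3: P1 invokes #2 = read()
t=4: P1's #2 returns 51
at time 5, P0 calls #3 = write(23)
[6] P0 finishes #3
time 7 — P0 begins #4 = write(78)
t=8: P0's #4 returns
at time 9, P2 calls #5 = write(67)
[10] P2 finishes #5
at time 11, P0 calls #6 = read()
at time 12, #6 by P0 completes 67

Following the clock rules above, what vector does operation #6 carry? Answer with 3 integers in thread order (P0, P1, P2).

(4, 0, 1)

invoked at 9, #5 has no predecessors; its own P2 bump gives (0, 0, 1)
invoked at 1, #1 has no predecessors; its own P0 bump gives (1, 0, 0)
from VC(#1)=(1, 0, 0), #2 (invoked 3) maxes components and bumps P1 → (1, 1, 0)
from VC(#1)=(1, 0, 0), #3 (invoked 5) maxes components and bumps P0 → (2, 0, 0)
from VC(#3)=(2, 0, 0), #4 (invoked 7) maxes components and bumps P0 → (3, 0, 0)
from VC(#4)=(3, 0, 0), VC(#5)=(0, 0, 1), #6 (invoked 11) maxes components and bumps P0 → (4, 0, 1)
target: VC(#6) = (4, 0, 1)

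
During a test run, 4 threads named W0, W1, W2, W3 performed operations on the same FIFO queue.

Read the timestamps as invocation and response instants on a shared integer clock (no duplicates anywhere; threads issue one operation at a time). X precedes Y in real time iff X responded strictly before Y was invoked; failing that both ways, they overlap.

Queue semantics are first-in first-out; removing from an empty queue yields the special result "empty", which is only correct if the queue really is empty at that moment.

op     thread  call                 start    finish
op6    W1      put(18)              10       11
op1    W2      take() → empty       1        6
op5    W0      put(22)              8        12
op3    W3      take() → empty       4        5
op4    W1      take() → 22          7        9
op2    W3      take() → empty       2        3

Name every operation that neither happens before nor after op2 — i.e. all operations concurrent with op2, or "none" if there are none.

op2 spans [2,3]: anything still running between times 2 and 3 counts as concurrent
op1 [1,6]: concurrent
op3 [4,5]: after
op4 [7,9]: after
op5 [8,12]: after
op6 [10,11]: after

op1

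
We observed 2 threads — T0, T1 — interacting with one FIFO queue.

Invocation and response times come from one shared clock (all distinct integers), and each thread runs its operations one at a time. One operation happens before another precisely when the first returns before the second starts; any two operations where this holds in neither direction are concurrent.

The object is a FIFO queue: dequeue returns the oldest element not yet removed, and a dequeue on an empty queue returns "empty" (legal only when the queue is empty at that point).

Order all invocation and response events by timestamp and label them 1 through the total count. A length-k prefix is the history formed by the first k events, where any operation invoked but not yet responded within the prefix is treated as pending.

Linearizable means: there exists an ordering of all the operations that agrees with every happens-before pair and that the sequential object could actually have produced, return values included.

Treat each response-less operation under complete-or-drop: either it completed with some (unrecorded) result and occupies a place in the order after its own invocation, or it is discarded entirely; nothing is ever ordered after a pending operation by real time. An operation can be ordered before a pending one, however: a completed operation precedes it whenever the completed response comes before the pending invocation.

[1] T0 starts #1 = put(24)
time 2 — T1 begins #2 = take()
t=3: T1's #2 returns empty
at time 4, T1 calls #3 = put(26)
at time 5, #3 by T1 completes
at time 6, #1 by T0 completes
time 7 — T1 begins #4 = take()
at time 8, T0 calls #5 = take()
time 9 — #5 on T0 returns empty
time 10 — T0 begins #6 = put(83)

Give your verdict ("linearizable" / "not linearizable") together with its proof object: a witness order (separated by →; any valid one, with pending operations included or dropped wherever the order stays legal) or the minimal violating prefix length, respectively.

events 1..8 are fine; event 9 — the response of #5 at time 9 — makes the prefix non-linearizable
every one of the 3 real-time-consistent orders over 4 completed FIFO queue ops fails the sequential spec
completion choices over the 1 pending operation (#4) were checked; none helps
take #1, #2, #3, #5 (pending dropped): step 2 already fails, because #2 take() → empty cannot occur there
take #2, #1, #3, #5 (pending dropped): step 4 already fails, because #5 take() → empty cannot occur there

not linearizable — minimal violating prefix: 9 events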